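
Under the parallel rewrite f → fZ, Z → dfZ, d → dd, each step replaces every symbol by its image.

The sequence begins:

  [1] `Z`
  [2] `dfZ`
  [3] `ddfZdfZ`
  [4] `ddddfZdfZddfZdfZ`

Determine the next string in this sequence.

φ(ddddfZdfZddfZdfZ) expands symbol-by-symbol to dd dd dd dd fZ dfZ dd fZ dfZ dd dd fZ dfZ dd fZ dfZ; joining the 16 pieces gives the next term.

ddddddddfZdfZddfZdfZddddfZdfZddfZdfZ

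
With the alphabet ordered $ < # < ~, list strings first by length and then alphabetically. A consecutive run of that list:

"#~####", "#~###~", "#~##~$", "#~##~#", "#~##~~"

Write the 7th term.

#~#~$#

Continuing the enumeration 2 steps past #~##~~: #~##~~ → #~#~$$ → (answer).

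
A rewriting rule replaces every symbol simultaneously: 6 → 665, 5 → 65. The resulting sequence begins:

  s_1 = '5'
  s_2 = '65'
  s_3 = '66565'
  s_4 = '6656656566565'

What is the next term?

Applying the rule to each of the 13 symbols of 6656656566565 gives the pieces 665 665 65 665 665 65 665 65 665 665 65 665 65, which concatenate to the answer.

6656656566566565665656656656566565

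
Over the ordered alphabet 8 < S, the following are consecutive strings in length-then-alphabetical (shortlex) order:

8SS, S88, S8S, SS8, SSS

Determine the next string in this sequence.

After SSS the length-3 strings are exhausted; the first length-4 string is 4 copies of 8.

8888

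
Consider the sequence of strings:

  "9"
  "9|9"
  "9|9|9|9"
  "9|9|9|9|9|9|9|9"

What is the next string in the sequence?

Every step duplicates the string with '|' between the halves.
Doubling 9|9|9|9|9|9|9|9 with '|' between the halves:

9|9|9|9|9|9|9|9|9|9|9|9|9|9|9|9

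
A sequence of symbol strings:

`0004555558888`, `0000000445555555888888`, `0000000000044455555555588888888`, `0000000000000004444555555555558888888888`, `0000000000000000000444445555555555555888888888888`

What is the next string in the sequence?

Term n consists of 4n-1 0's, followed by n 4's, followed by 2n+3 5's, followed by 2n+2 8's (n = 1, 2, …).
For the next term, n = 6, so the run lengths are 23, 6, 15, 14.

0000000000000000000000044444455555555555555588888888888888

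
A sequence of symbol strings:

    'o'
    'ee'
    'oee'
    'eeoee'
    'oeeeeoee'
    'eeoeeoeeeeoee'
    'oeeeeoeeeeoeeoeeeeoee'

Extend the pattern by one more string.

eeoeeoeeeeoeeoeeeeoeeeeoeeoeeeeoee

Each term (from the third on) is the two preceding terms concatenated in order: term 3 = o·ee = oee.
Continuing: eeoeeoeeeeoee · oeeeeoeeeeoeeoeeeeoee gives term 8.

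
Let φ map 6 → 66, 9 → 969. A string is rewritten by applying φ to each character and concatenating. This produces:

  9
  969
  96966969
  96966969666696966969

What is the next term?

Rewriting the 20 symbols of 96966969666696966969 one by one yields 969 66 969 66 66 969 66 969 66 66 66 66 969 66 969 66 66 969 66 969; concatenated:

969669696666969669696666666696966969666696966969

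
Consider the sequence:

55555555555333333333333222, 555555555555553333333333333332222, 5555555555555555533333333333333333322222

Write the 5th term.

555555555555555555555553333333333333333333333332222222

Each string has the form 5^{3n+2} 3^{3n+3} 2^{n}, where the shown terms are n = 3, 4, 5.
Setting n = 7 gives 23, 24, 7 characters in each block.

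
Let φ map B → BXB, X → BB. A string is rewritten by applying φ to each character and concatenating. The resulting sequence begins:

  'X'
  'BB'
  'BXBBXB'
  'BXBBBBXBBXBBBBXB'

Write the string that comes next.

Applying the rule to each of the 16 symbols of BXBBBBXBBXBBBBXB gives the pieces BXB BB BXB BXB BXB BXB BB BXB BXB BB BXB BXB BXB BXB BB BXB, which concatenate to the answer.

BXBBBBXBBXBBXBBXBBBBXBBXBBBBXBBXBBXBBXBBBBXB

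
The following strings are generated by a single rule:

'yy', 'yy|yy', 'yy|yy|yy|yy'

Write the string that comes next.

s(k+1) = s(k)·|·s(k) — each term doubles the last with '|' between the halves.
Doubling yy|yy|yy|yy with '|' between the halves:

yy|yy|yy|yy|yy|yy|yy|yy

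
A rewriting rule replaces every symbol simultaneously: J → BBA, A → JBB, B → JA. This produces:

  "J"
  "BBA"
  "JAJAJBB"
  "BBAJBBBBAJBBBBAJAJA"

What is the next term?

Rewriting the 19 symbols of BBAJBBBBAJBBBBAJAJA one by one yields JA JA JBB BBA JA JA JA JA JBB BBA JA JA JA JA JBB BBA JBB BBA JBB; concatenated:

JAJAJBBBBAJAJAJAJAJBBBBAJAJAJAJAJBBBBAJBBBBAJBB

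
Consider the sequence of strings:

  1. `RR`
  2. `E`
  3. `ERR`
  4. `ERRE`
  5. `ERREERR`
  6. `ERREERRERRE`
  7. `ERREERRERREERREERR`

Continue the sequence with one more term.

This is a Fibonacci-style word recurrence s(k) = s(k−1)·s(k−2): e.g. E·RR = ERR.
Continuing: ERREERRERREERREERR · ERREERRERRE gives term 8.

ERREERRERREERREERRERREERRERRE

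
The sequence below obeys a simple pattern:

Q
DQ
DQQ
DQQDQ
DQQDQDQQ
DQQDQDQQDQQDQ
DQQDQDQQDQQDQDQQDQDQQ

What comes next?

DQQDQDQQDQQDQDQQDQDQQDQQDQDQQDQQDQ

This is a Fibonacci-style word recurrence s(k) = s(k−1)·s(k−2): e.g. DQ·Q = DQQ.
Continuing: DQQDQDQQDQQDQDQQDQDQQ · DQQDQDQQDQQDQ gives term 8.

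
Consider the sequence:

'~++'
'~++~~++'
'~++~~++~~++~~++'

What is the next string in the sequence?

~++~~++~~++~~++~~++~~++~~++~~++

s(k+1) = s(k)·~·s(k) — each term doubles the last with '~' between the halves.
One more doubling of ~++~~++~~++~~++ gives the answer.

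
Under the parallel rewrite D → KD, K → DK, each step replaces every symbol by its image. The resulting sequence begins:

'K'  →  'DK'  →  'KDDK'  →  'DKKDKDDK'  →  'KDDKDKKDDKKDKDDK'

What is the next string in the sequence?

Rewriting the 16 symbols of KDDKDKKDDKKDKDDK one by one yields DK KD KD DK KD DK DK KD KD DK DK KD DK KD KD DK; concatenated:

DKKDKDDKKDDKDKKDKDDKDKKDDKKDKDDK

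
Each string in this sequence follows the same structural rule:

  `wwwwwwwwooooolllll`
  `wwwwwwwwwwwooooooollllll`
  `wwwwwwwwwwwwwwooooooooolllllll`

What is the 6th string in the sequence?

wwwwwwwwwwwwwwwwwwwwwwwooooooooooooooollllllllll

Term n consists of 3n-1 w's, followed by 2n-1 o's, followed by n+2 l's, where the shown terms are n = 3, 4, 5.
Setting n = 8 gives 23, 15, 10 characters in each block.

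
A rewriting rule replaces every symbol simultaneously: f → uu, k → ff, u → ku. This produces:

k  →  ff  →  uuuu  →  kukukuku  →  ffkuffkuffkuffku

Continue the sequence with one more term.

φ(ffkuffkuffkuffku) expands symbol-by-symbol to uu uu ff ku uu uu ff ku uu uu ff ku uu uu ff ku; joining the 16 pieces gives the next term.

uuuuffkuuuuuffkuuuuuffkuuuuuffku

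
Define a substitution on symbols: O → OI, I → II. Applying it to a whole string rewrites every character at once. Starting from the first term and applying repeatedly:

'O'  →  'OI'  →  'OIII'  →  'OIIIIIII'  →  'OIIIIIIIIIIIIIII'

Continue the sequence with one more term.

φ(OIIIIIIIIIIIIIII) expands symbol-by-symbol to OI II II II II II II II II II II II II II II II; joining the 16 pieces gives the next term.

OIIIIIIIIIIIIIIIIIIIIIIIIIIIIIII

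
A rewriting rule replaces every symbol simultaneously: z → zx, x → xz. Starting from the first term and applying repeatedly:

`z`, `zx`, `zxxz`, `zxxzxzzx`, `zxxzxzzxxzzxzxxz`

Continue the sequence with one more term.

Applying the rule to each of the 16 symbols of zxxzxzzxxzzxzxxz gives the pieces zx xz xz zx xz zx zx xz xz zx zx xz zx xz xz zx, which concatenate to the answer.

zxxzxzzxxzzxzxxzxzzxzxxzzxxzxzzx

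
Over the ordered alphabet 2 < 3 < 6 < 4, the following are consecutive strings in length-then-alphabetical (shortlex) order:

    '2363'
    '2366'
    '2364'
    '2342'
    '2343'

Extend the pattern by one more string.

2346

Find the rightmost character of 2343 below 4, bump it to the next letter, and reset everything to its right to 2.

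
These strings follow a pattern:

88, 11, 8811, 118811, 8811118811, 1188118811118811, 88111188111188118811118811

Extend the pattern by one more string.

118811881111881188111188111188118811118811

From term 3 onward, concatenate the second-to-last term with the last: 88·11 = 8811, 11·8811 = 118811, …
So term 8 is 1188118811118811·88111188111188118811118811.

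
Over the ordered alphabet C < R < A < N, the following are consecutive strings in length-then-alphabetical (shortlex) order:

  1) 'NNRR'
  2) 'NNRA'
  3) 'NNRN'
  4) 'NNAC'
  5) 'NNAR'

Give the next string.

NNAA

Treat NNAR as a base-4 numeral over the given alphabet and add one, carrying through any trailing N's.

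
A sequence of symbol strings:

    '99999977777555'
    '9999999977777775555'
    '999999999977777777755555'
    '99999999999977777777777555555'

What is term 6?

999999999999999977777777777777755555555

Each string has the form 9^{2n} 7^{2n-1} 5^{n}, where the shown terms are n = 3, 4, 5, 6.
At n = 8 the blocks have lengths 16, 15, 8.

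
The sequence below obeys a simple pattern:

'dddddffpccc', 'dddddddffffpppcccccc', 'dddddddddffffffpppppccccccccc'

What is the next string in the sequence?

dddddddddddffffffffpppppppcccccccccccc

The n-th term is 2n+3 d's then 2n f's then 2n-1 p's then 3n c's (n = 1, 2, …).
At n = 4 the blocks have lengths 11, 8, 7, 12.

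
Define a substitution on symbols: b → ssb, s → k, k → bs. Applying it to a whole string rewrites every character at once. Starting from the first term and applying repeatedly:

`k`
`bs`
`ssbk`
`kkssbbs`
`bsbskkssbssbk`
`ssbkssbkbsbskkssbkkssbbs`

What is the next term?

Replace each of the 24 characters of ssbkssbkbsbskkssbkkssbbs in place — k k ssb bs k k ssb bs ssb k ssb k bs bs k k ssb bs bs k k ssb ssb k — and concatenate.

kkssbbskkssbbsssbkssbkbsbskkssbbsbskkssbssbk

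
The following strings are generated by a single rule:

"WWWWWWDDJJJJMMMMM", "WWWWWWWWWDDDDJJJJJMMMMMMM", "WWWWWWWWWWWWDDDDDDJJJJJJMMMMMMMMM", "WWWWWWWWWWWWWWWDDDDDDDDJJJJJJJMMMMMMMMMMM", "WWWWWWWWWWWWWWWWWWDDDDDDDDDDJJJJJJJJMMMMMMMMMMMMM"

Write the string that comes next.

Reading off run lengths: W runs 6, 9, 12, 15, 18; D runs 2, 4, 6, 8, 10; J runs 4, 5, 6, 7, 8; M runs 5, 7, 9, 11, 13 — each is linear in n (n = 1, 2, …).
At n = 6 the blocks have lengths 21, 12, 9, 15.

WWWWWWWWWWWWWWWWWWWWWDDDDDDDDDDDDJJJJJJJJJMMMMMMMMMMMMMMM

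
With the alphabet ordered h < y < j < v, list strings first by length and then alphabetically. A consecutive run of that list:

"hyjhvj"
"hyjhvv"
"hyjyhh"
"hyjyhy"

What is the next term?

hyjyhj

Find the rightmost character of hyjyhy below v, bump it to the next letter, and reset everything to its right to h.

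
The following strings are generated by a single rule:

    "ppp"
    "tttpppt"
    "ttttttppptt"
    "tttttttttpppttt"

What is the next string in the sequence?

Each term wraps the previous one in ttt on the left and t on the right.
So the next term is ttt·tttttttttpppttt·t.

ttttttttttttppptttt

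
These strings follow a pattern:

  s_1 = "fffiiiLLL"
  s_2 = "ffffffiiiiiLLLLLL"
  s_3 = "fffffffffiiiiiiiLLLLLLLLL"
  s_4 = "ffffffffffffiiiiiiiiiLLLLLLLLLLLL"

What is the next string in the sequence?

Reading off run lengths: f runs 3, 6, 9, 12; i runs 3, 5, 7, 9; L runs 3, 6, 9, 12 — each is linear in n (n = 1, 2, …).
At n = 5 the blocks have lengths 15, 11, 15.

fffffffffffffffiiiiiiiiiiiLLLLLLLLLLLLLLL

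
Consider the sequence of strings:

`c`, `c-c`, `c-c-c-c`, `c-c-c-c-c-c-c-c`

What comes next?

c-c-c-c-c-c-c-c-c-c-c-c-c-c-c-c

Each string is two copies of the previous one joined by '-'.
So the next term is two copies of c-c-c-c-c-c-c-c with '-' between the halves.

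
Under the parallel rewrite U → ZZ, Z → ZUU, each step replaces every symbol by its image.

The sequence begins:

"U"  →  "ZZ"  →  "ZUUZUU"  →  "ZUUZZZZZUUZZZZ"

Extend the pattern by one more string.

ZUUZZZZZUUZUUZUUZUUZUUZZZZZUUZUUZUUZUU

Replace each of the 14 characters of ZUUZZZZZUUZZZZ in place — ZUU ZZ ZZ ZUU ZUU ZUU ZUU ZUU ZZ ZZ ZUU ZUU ZUU ZUU — and concatenate.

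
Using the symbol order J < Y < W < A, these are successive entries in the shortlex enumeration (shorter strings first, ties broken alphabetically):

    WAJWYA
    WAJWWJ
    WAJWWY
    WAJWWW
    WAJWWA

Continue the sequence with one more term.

WAJWAJ

The successor of WAJWWA increments the rightmost position that isn't already A and resets every position after it to J.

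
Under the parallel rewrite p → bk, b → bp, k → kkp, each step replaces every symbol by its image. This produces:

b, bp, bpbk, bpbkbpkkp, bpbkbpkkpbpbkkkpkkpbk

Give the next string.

Replace each of the 21 characters of bpbkbpkkpbpbkkkpkkpbk in place — bp bk bp kkp bp bk kkp kkp bk bp bk bp kkp kkp kkp bk kkp kkp bk bp kkp — and concatenate.

bpbkbpkkpbpbkkkpkkpbkbpbkbpkkpkkpkkpbkkkpkkpbkbpkkp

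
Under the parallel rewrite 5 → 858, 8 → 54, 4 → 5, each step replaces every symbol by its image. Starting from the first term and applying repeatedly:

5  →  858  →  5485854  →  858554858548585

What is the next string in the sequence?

Rewriting the 15 symbols of 858554858548585 one by one yields 54 858 54 858 858 5 54 858 54 858 5 54 858 54 858; concatenated:

54858548588585548585485855485854858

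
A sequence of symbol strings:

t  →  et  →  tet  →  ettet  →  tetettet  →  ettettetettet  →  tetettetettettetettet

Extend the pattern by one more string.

This is a Fibonacci-style word recurrence s(k) = s(k−2)·s(k−1): e.g. t·et = tet.
Continuing: ettettetettet · tetettetettettetettet gives term 8.

ettettetettettetettetettettetettet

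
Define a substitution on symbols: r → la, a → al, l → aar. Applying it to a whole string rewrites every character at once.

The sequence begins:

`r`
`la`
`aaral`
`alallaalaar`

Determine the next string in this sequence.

alaaralaaraaralalaaralalla

Apply φ to alallaalaar symbol by symbol: a→al, l→aar, a→al, l→aar, l→aar, a→al, a→al, l→aar, a→al, a→al, r→la; joined: al aar al aar aar al al aar al al la.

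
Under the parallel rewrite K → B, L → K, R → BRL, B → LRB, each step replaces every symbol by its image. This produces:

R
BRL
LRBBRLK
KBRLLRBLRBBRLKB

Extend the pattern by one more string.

Rewriting the 15 symbols of KBRLLRBLRBBRLKB one by one yields B LRB BRL K K BRL LRB K BRL LRB LRB BRL K B LRB; concatenated:

BLRBBRLKKBRLLRBKBRLLRBLRBBRLKBLRB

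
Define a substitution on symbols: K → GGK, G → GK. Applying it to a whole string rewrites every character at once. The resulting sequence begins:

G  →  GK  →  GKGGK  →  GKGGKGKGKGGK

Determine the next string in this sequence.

Expanding GKGGKGKGKGGK: G→GK, K→GGK, G→GK, G→GK, K→GGK, G→GK, K→GGK, G→GK, K→GGK, G→GK, G→GK, K→GGK. Concatenated: GK GGK GK GK GGK GK GGK GK GGK GK GK GGK.

GKGGKGKGKGGKGKGGKGKGGKGKGKGGK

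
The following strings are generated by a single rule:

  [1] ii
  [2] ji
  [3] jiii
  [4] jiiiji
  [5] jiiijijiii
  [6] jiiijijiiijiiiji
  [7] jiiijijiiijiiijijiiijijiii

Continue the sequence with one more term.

jiiijijiiijiiijijiiijijiiijiiijijiiijiiiji

Each term (from the third on) is the previous term followed by the one before it: term 3 = ji·ii = jiii.
The next term joins jiiijijiiijiiijijiiijijiii and jiiijijiiijiiiji.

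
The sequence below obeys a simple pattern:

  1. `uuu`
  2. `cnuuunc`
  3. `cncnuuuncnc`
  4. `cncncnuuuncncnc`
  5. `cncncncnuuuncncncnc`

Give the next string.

Each term wraps the previous one in cn on the left and nc on the right.
Applying this once more to cncncncnuuuncncncnc:

cncncncncnuuuncncncncnc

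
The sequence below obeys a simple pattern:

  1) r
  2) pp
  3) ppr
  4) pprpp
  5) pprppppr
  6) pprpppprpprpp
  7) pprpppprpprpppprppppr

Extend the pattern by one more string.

From term 3 onward, concatenate the last term with the second-to-last: pp·r = ppr, ppr·pp = pprpp, …
Continuing: pprpppprpprpppprppppr · pprpppprpprpp gives term 8.

pprpppprpprpppprpppprpprpppprpprpp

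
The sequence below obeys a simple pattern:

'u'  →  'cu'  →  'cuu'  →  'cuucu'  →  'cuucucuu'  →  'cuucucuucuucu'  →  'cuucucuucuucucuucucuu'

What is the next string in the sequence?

Each term (from the third on) is the previous term followed by the one before it: term 3 = cu·u = cuu.
The next term joins cuucucuucuucucuucucuu and cuucucuucuucu.

cuucucuucuucucuucucuucuucucuucuucu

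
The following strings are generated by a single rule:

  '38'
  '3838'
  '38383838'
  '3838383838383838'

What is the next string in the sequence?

38383838383838383838383838383838

Every step duplicates the string.
One more doubling of 3838383838383838 gives the answer.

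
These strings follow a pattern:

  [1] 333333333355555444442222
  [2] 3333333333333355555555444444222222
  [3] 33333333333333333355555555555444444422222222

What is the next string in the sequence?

333333333333333333333355555555555555444444442222222222

Reading off run lengths: 3 runs 10, 14, 18; 5 runs 5, 8, 11; 4 runs 5, 6, 7; 2 runs 4, 6, 8 — each is linear in n, where the shown terms are n = 2, 3, 4.
At n = 5 the blocks have lengths 22, 14, 8, 10.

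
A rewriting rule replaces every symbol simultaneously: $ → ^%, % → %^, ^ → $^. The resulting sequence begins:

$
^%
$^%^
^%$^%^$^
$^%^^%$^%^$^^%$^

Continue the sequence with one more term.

^%$^%^$^$^%^^%$^%^$^^%$^$^%^^%$^

Applying the rule to each of the 16 symbols of $^%^^%$^%^$^^%$^ gives the pieces ^% $^ %^ $^ $^ %^ ^% $^ %^ $^ ^% $^ $^ %^ ^% $^, which concatenate to the answer.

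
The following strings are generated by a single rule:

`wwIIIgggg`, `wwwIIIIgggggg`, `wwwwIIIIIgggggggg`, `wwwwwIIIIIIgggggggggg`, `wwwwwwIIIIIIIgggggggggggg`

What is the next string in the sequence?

wwwwwwwIIIIIIIIgggggggggggggg

Term n consists of n w's, followed by n+1 I's, followed by 2n g's, where the shown terms are n = 2, 3, 4, 5, 6.
For the next term, n = 7, so the run lengths are 7, 8, 14.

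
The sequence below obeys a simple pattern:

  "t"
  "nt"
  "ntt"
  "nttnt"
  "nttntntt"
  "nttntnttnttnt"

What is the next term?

Each term (from the third on) is the previous term followed by the one before it: term 3 = nt·t = ntt.
So term 7 is nttntnttnttnt·nttntntt.

nttntnttnttntnttntntt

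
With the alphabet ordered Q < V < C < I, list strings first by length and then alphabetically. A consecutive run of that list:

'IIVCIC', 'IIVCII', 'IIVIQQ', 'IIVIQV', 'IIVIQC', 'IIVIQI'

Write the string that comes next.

IIVIVQ

Find the rightmost character of IIVIQI below I, bump it to the next letter, and reset everything to its right to Q.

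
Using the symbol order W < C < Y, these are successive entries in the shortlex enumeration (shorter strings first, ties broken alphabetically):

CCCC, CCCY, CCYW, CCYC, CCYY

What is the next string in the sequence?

The successor of CCYY increments the rightmost position that isn't already Y and resets every position after it to W.

CYWW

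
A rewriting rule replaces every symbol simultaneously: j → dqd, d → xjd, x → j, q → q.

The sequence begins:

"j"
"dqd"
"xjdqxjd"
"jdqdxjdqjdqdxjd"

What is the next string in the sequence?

dqdxjdqxjdjdqdxjdqdqdxjdqxjdjdqdxjd

Replace each of the 15 characters of jdqdxjdqjdqdxjd in place — dqd xjd q xjd j dqd xjd q dqd xjd q xjd j dqd xjd — and concatenate.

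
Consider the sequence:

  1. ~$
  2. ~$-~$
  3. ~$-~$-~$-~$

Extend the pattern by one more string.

Every step duplicates the string with '-' between the halves.
So the next term is two copies of ~$-~$-~$-~$ with '-' between the halves.

~$-~$-~$-~$-~$-~$-~$-~$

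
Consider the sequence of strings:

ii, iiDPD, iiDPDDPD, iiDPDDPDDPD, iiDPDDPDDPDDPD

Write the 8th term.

Every step adds DPD to the end: s(k+1) = s(k)·DPD.
From iiDPDDPDDPDDPD, 3 further steps: iiDPDDPDDPDDPD → iiDPDDPDDPDDPDDPD → iiDPDDPDDPDDPDDPDDPD → (answer).

iiDPDDPDDPDDPDDPDDPDDPD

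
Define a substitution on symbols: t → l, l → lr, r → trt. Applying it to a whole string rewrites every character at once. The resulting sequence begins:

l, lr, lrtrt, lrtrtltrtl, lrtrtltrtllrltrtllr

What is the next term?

Rewriting the 19 symbols of lrtrtltrtllrltrtllr one by one yields lr trt l trt l lr l trt l lr lr trt lr l trt l lr lr trt; concatenated:

lrtrtltrtllrltrtllrlrtrtlrltrtllrlrtrt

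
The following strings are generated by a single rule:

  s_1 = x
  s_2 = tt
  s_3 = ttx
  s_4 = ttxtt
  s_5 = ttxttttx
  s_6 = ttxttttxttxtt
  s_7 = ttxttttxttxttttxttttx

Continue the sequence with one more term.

This is a Fibonacci-style word recurrence s(k) = s(k−1)·s(k−2): e.g. tt·x = ttx.
The next term joins ttxttttxttxttttxttttx and ttxttttxttxtt.

ttxttttxttxttttxttttxttxttttxttxtt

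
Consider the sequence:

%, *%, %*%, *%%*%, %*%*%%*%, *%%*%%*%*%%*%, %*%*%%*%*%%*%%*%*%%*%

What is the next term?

From term 3 onward, concatenate the second-to-last term with the last: %·*% = %*%, *%·%*% = *%%*%, …
So term 8 is *%%*%%*%*%%*%·%*%*%%*%*%%*%%*%*%%*%.

*%%*%%*%*%%*%%*%*%%*%*%%*%%*%*%%*%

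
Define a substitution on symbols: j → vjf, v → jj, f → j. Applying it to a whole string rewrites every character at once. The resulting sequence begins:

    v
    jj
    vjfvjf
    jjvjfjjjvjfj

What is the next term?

Expanding jjvjfjjjvjfj: j→vjf, j→vjf, v→jj, j→vjf, f→j, j→vjf, j→vjf, j→vjf, v→jj, j→vjf, f→j, j→vjf. Concatenated: vjf vjf jj vjf j vjf vjf vjf jj vjf j vjf.

vjfvjfjjvjfjvjfvjfvjfjjvjfjvjf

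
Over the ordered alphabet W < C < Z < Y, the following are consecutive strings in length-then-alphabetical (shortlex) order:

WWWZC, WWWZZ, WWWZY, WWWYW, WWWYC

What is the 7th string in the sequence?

WWWYY

Advancing 2 positions from WWWYC through WWWYC → WWWYZ reaches term 7.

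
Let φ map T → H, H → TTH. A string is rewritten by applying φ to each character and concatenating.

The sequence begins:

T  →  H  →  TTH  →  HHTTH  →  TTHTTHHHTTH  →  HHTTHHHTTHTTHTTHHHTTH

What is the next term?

φ(HHTTHHHTTHTTHTTHHHTTH) expands symbol-by-symbol to TTH TTH H H TTH TTH TTH H H TTH H H TTH H H TTH TTH TTH H H TTH; joining the 21 pieces gives the next term.

TTHTTHHHTTHTTHTTHHHTTHHHTTHHHTTHTTHTTHHHTTH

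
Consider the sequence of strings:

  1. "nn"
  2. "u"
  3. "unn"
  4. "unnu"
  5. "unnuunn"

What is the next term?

unnuunnunnu

From term 3 onward, concatenate the last term with the second-to-last: u·nn = unn, unn·u = unnu, …
So term 6 is unnuunn·unnu.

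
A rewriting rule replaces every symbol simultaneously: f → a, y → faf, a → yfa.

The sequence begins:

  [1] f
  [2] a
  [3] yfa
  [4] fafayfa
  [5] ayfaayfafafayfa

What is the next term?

yfafafayfayfafafayfaayfaayfafafayfa

φ(ayfaayfafafayfa) expands symbol-by-symbol to yfa faf a yfa yfa faf a yfa a yfa a yfa faf a yfa; joining the 15 pieces gives the next term.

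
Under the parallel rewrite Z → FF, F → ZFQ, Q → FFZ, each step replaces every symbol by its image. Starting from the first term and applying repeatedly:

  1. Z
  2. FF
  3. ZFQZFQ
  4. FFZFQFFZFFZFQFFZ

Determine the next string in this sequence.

ZFQZFQFFZFQFFZZFQZFQFFZFQZFQFFZFQFFZZFQZFQFF

φ(FFZFQFFZFFZFQFFZ) expands symbol-by-symbol to ZFQ ZFQ FF ZFQ FFZ ZFQ ZFQ FF ZFQ ZFQ FF ZFQ FFZ ZFQ ZFQ FF; joining the 16 pieces gives the next term.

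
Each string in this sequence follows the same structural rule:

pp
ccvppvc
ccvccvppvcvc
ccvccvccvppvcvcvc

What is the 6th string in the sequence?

ccvccvccvccvccvppvcvcvcvcvc

Every step adds ccv to the front and vc to the end of the previous string.
From ccvccvccvppvcvcvc, 2 further steps: ccvccvccvppvcvcvc → ccvccvccvccvppvcvcvcvc → (answer).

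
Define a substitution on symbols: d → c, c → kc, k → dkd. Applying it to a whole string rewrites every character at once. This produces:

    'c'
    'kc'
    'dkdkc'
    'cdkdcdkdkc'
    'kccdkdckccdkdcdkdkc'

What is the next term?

Applying the rule to each of the 19 symbols of kccdkdckccdkdcdkdkc gives the pieces dkd kc kc c dkd c kc dkd kc kc c dkd c kc c dkd c dkd kc, which concatenate to the answer.

dkdkckccdkdckcdkdkckccdkdckccdkdcdkdkc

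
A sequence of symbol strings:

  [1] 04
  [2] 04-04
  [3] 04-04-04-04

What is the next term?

04-04-04-04-04-04-04-04

s(k+1) = s(k)·-·s(k) — each term doubles the last with '-' between the halves.
So the next term is two copies of 04-04-04-04 with '-' between the halves.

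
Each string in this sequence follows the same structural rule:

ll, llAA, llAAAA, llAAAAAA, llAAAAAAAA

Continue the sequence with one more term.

Each term is the previous one with AA appended.
So the next term is llAAAAAAAA·AA.

llAAAAAAAAAA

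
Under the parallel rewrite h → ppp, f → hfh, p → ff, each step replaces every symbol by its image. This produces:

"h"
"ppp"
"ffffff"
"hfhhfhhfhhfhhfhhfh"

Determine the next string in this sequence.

Replace each of the 18 characters of hfhhfhhfhhfhhfhhfh in place — ppp hfh ppp ppp hfh ppp ppp hfh ppp ppp hfh ppp ppp hfh ppp ppp hfh ppp — and concatenate.

ppphfhpppppphfhpppppphfhpppppphfhpppppphfhpppppphfhppp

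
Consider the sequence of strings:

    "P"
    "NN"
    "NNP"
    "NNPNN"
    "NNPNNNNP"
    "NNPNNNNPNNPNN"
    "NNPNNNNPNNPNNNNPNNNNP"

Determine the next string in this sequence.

From term 3 onward, concatenate the last term with the second-to-last: NN·P = NNP, NNP·NN = NNPNN, …
So term 8 is NNPNNNNPNNPNNNNPNNNNP·NNPNNNNPNNPNN.

NNPNNNNPNNPNNNNPNNNNPNNPNNNNPNNPNN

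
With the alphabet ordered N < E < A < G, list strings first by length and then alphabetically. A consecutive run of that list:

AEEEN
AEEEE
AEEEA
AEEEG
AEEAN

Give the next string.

AEEAE

Find the rightmost character of AEEAN below G, bump it to the next letter, and reset everything to its right to N.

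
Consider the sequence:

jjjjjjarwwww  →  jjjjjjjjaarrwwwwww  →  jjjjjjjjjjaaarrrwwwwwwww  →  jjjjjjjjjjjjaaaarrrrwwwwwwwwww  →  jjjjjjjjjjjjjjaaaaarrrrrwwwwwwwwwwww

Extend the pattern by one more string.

jjjjjjjjjjjjjjjjaaaaaarrrrrrwwwwwwwwwwwwww

Each string has the form j^{2n+2} a^{n-1} r^{n-1} w^{2n}, where the shown terms are n = 2, 3, 4, 5, 6.
At n = 7 the blocks have lengths 16, 6, 6, 14.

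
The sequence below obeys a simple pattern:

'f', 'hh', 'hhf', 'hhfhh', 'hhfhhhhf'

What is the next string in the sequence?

This is a Fibonacci-style word recurrence s(k) = s(k−1)·s(k−2): e.g. hh·f = hhf.
The next term joins hhfhhhhf and hhfhh.

hhfhhhhfhhfhh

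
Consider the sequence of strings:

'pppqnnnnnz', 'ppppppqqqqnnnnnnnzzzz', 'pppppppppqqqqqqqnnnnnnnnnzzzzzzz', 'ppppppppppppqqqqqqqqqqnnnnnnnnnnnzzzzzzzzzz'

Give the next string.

pppppppppppppppqqqqqqqqqqqqqnnnnnnnnnnnnnzzzzzzzzzzzzz

Each string has the form p^{3n} q^{3n-2} n^{2n+3} z^{3n-2} (n = 1, 2, …).
For the next term, n = 5, so the run lengths are 15, 13, 13, 13.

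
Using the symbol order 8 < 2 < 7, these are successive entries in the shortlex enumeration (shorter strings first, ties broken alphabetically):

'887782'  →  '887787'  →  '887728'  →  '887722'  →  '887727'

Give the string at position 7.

Stepping forward 2 times from 887727: 887727 → 887778, then the target.

887772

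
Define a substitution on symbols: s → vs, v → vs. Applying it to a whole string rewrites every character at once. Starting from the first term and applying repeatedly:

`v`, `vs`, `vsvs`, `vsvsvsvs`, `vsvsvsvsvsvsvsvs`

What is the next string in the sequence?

Rewriting the 16 symbols of vsvsvsvsvsvsvsvs one by one yields vs vs vs vs vs vs vs vs vs vs vs vs vs vs vs vs; concatenated:

vsvsvsvsvsvsvsvsvsvsvsvsvsvsvsvs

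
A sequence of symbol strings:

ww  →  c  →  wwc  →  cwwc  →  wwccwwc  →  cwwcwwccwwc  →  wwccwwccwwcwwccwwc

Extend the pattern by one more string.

This is a Fibonacci-style word recurrence s(k) = s(k−2)·s(k−1): e.g. ww·c = wwc.
The next term joins cwwcwwccwwc and wwccwwccwwcwwccwwc.

cwwcwwccwwcwwccwwccwwcwwccwwc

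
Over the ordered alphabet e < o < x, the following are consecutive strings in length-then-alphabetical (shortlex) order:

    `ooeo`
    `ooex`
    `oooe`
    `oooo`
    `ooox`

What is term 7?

ooxo

Stepping forward 2 times from ooox: ooox → ooxe, then the target.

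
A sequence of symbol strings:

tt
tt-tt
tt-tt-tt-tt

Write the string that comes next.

s(k+1) = s(k)·-·s(k) — each term doubles the last with '-' between the halves.
Doubling tt-tt-tt-tt with '-' between the halves:

tt-tt-tt-tt-tt-tt-tt-tt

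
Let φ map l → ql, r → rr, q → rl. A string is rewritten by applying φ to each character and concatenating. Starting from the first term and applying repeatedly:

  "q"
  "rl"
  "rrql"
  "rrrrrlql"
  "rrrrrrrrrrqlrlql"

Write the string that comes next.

rrrrrrrrrrrrrrrrrrrrrlqlrrqlrlql

φ(rrrrrrrrrrqlrlql) expands symbol-by-symbol to rr rr rr rr rr rr rr rr rr rr rl ql rr ql rl ql; joining the 16 pieces gives the next term.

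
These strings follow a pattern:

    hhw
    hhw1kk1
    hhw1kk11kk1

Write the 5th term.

hhw1kk11kk11kk11kk1

Every step adds 1kk1 to the end: s(k+1) = s(k)·1kk1.
From hhw1kk11kk1, 2 further steps: hhw1kk11kk1 → hhw1kk11kk11kk1 → (answer).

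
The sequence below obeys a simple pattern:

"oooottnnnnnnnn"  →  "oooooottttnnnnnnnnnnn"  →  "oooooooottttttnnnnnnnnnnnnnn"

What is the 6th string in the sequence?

The n-th term is 2n o's then 2n-2 t's then 3n+2 n's, where the shown terms are n = 2, 3, 4.
For term 6, n = 7, so the run lengths are 14, 12, 23.

oooooooooooooottttttttttttnnnnnnnnnnnnnnnnnnnnnnn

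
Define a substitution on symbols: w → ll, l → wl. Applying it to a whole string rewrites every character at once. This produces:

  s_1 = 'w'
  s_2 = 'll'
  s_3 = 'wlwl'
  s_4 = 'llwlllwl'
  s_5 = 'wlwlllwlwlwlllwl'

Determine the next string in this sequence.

Rewriting the 16 symbols of wlwlllwlwlwlllwl one by one yields ll wl ll wl wl wl ll wl ll wl ll wl wl wl ll wl; concatenated:

llwlllwlwlwlllwlllwlllwlwlwlllwl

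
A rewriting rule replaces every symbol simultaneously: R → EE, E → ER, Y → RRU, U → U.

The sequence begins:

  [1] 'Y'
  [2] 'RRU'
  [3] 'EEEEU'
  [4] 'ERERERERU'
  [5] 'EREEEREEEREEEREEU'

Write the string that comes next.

Rewriting the 17 symbols of EREEEREEEREEEREEU one by one yields ER EE ER ER ER EE ER ER ER EE ER ER ER EE ER ER U; concatenated:

EREEEREREREEEREREREEEREREREEERERU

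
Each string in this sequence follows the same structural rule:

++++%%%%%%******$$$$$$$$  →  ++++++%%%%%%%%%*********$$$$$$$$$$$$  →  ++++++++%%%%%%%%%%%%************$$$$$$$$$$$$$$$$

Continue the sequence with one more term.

++++++++++%%%%%%%%%%%%%%%***************$$$$$$$$$$$$$$$$$$$$

Term n consists of 2n +'s, followed by 3n %'s, followed by 3n *'s, followed by 4n $'s, where the shown terms are n = 2, 3, 4.
For the next term, n = 5, so the run lengths are 10, 15, 15, 20.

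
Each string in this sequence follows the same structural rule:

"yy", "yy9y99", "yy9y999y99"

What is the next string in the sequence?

The strings grow by a fixed suffix 9y99 each time.
Applying this once more to yy9y999y99:

yy9y999y999y99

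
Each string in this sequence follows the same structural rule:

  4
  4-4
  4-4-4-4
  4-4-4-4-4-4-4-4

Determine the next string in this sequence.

s(k+1) = s(k)·-·s(k) — each term doubles the last with '-' between the halves.
Doubling 4-4-4-4-4-4-4-4 with '-' between the halves:

4-4-4-4-4-4-4-4-4-4-4-4-4-4-4-4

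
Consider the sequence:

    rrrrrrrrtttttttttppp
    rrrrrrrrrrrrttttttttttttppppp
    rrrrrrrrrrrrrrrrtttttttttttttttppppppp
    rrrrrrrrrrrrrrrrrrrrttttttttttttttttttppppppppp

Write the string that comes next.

Reading off run lengths: r runs 8, 12, 16, 20; t runs 9, 12, 15, 18; p runs 3, 5, 7, 9 — each is linear in n, where the shown terms are n = 2, 3, 4, 5.
For the next term, n = 6, so the run lengths are 24, 21, 11.

rrrrrrrrrrrrrrrrrrrrrrrrtttttttttttttttttttttppppppppppp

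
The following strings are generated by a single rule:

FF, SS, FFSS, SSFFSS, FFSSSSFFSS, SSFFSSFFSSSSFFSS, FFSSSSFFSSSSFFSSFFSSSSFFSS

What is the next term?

SSFFSSFFSSSSFFSSFFSSSSFFSSSSFFSSFFSSSSFFSS

This is a Fibonacci-style word recurrence s(k) = s(k−2)·s(k−1): e.g. FF·SS = FFSS.
The next term joins SSFFSSFFSSSSFFSS and FFSSSSFFSSSSFFSSFFSSSSFFSS.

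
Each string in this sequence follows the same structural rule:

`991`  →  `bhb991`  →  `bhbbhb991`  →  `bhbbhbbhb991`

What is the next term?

Each term is the previous one with bhb prepended.
One more step from bhbbhbbhb991 gives the answer.

bhbbhbbhbbhb991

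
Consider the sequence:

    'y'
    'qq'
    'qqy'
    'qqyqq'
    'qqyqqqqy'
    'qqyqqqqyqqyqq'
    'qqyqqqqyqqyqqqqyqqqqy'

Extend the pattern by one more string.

qqyqqqqyqqyqqqqyqqqqyqqyqqqqyqqyqq

This is a Fibonacci-style word recurrence s(k) = s(k−1)·s(k−2): e.g. qq·y = qqy.
Continuing: qqyqqqqyqqyqqqqyqqqqy · qqyqqqqyqqyqq gives term 8.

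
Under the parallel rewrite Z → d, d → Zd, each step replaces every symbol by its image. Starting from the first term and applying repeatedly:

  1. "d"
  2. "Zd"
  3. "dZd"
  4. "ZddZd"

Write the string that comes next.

dZdZddZd

Expanding ZddZd: Z→d, d→Zd, d→Zd, Z→d, d→Zd. Concatenated: d Zd Zd d Zd.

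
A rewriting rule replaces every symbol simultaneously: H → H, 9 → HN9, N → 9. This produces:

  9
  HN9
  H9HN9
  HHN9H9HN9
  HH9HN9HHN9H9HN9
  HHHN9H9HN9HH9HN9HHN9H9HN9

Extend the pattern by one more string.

Applying the rule to each of the 25 symbols of HHHN9H9HN9HH9HN9HHN9H9HN9 gives the pieces H H H 9 HN9 H HN9 H 9 HN9 H H HN9 H 9 HN9 H H 9 HN9 H HN9 H 9 HN9, which concatenate to the answer.

HHH9HN9HHN9H9HN9HHHN9H9HN9HH9HN9HHN9H9HN9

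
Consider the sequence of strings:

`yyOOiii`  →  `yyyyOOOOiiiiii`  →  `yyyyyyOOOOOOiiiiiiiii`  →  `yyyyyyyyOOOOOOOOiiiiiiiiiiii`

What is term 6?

Reading off run lengths: y runs 2, 4, 6, 8; O runs 2, 4, 6, 8; i runs 3, 6, 9, 12 — each is linear in n (n = 1, 2, …).
For term 6, n = 6, so the run lengths are 12, 12, 18.

yyyyyyyyyyyyOOOOOOOOOOOOiiiiiiiiiiiiiiiiii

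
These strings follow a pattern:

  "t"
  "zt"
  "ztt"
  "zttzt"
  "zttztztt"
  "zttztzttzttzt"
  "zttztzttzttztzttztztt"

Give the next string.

This is a Fibonacci-style word recurrence s(k) = s(k−1)·s(k−2): e.g. zt·t = ztt.
The next term joins zttztzttzttztzttztztt and zttztzttzttzt.

zttztzttzttztzttztzttzttztzttzttzt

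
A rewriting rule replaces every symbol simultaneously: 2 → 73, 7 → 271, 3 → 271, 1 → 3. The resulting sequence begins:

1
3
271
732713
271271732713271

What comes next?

Applying the rule to each of the 15 symbols of 271271732713271 gives the pieces 73 271 3 73 271 3 271 271 73 271 3 271 73 271 3, which concatenate to the answer.

732713732713271271732713271732713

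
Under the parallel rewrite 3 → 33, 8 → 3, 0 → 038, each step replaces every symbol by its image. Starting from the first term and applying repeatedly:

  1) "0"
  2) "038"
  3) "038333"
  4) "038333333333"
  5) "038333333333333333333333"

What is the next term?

Rewriting the 24 symbols of 038333333333333333333333 one by one yields 038 33 3 33 33 33 33 33 33 33 33 33 33 33 33 33 33 33 33 33 33 33 33 33; concatenated:

038333333333333333333333333333333333333333333333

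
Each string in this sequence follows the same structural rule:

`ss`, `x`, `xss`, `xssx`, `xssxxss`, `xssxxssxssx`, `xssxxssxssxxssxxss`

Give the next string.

Each term (from the third on) is the previous term followed by the one before it: term 3 = x·ss = xss.
The next term joins xssxxssxssxxssxxss and xssxxssxssx.

xssxxssxssxxssxxssxssxxssxssx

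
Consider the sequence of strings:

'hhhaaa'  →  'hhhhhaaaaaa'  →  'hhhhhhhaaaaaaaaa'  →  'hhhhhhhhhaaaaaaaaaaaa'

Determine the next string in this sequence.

Term n consists of 2n+1 h's, followed by 3n a's (n = 1, 2, …).
For the next term, n = 5, so the run lengths are 11, 15.

hhhhhhhhhhhaaaaaaaaaaaaaaa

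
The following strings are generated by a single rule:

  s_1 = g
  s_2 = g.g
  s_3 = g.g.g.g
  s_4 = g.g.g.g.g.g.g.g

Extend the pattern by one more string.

Every step duplicates the string with '.' between the halves.
So the next term is two copies of g.g.g.g.g.g.g.g with '.' between the halves.

g.g.g.g.g.g.g.g.g.g.g.g.g.g.g.g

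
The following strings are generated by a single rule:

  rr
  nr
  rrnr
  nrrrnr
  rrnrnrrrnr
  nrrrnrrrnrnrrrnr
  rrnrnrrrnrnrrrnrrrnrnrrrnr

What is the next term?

nrrrnrrrnrnrrrnrrrnrnrrrnrnrrrnrrrnrnrrrnr

This is a Fibonacci-style word recurrence s(k) = s(k−2)·s(k−1): e.g. rr·nr = rrnr.
So term 8 is nrrrnrrrnrnrrrnr·rrnrnrrrnrnrrrnrrrnrnrrrnr.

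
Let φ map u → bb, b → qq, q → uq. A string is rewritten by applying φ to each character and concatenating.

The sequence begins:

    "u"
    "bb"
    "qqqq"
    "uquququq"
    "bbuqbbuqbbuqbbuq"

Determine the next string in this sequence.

φ(bbuqbbuqbbuqbbuq) expands symbol-by-symbol to qq qq bb uq qq qq bb uq qq qq bb uq qq qq bb uq; joining the 16 pieces gives the next term.

qqqqbbuqqqqqbbuqqqqqbbuqqqqqbbuq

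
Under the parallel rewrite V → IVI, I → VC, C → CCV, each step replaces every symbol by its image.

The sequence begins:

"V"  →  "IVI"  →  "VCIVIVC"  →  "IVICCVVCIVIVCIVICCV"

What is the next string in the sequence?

VCIVIVCCCVCCVIVIIVICCVVCIVIVCIVICCVVCIVIVCCCVCCVIVI

Replace each of the 19 characters of IVICCVVCIVIVCIVICCV in place — VC IVI VC CCV CCV IVI IVI CCV VC IVI VC IVI CCV VC IVI VC CCV CCV IVI — and concatenate.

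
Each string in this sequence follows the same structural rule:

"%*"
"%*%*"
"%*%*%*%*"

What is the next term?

Every step duplicates the string.
One more doubling of %*%*%*%* gives the answer.

%*%*%*%*%*%*%*%*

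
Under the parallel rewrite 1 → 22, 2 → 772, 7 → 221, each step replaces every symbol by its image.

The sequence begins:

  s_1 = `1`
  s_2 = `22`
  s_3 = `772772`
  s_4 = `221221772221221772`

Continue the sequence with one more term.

φ(221221772221221772) expands symbol-by-symbol to 772 772 22 772 772 22 221 221 772 772 772 22 772 772 22 221 221 772; joining the 18 pieces gives the next term.

77277222772772222212217727727722277277222221221772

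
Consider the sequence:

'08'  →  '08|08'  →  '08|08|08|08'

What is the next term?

08|08|08|08|08|08|08|08

Each string is two copies of the previous one joined by '|'.
One more doubling of 08|08|08|08 gives the answer.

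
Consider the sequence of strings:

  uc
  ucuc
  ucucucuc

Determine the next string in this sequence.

s(k+1) = s(k)·s(k) — each term doubles the last.
So the next term is two copies of ucucucuc.

ucucucucucucucuc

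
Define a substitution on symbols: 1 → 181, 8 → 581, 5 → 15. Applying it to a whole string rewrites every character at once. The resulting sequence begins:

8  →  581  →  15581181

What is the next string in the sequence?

Rewriting each symbol of 15581181: 1→181, 5→15, 5→15, 8→581, 1→181, 1→181, 8→581, 1→181, which concatenates to 181 15 15 581 181 181 581 181.

1811515581181181581181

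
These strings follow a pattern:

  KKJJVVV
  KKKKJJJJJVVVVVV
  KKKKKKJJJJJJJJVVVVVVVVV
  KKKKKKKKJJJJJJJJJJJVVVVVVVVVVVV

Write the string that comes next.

KKKKKKKKKKJJJJJJJJJJJJJJVVVVVVVVVVVVVVV

Each string has the form K^{2n} J^{3n-1} V^{3n} (n = 1, 2, …).
Setting n = 5 gives 10, 14, 15 characters in each block.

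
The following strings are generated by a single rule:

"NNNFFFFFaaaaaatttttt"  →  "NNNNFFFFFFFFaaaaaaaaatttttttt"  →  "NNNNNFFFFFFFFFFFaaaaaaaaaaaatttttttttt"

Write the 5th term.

NNNNNNNFFFFFFFFFFFFFFFFFaaaaaaaaaaaaaaaaaatttttttttttttt

Term n consists of n+1 N's, followed by 3n-1 F's, followed by 3n a's, followed by 2n+2 t's, where the shown terms are n = 2, 3, 4.
At n = 6 the blocks have lengths 7, 17, 18, 14.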